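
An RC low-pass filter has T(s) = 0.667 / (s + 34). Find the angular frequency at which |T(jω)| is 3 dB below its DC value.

34 rad/s

For a single-pole low-pass, the −3 dB point is at the pole: ω = 34 rad/s.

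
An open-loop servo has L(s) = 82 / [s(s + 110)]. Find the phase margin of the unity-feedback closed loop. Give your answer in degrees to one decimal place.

Gain crossover: |L(jω)| = 1 at ω ≈ 0.745 rad/s.
∠L(j0.745) = −90° − arctan(0.745/110) ≈ -90.39°
PM = 180° + (-90.39°) = 89.61°

89.6°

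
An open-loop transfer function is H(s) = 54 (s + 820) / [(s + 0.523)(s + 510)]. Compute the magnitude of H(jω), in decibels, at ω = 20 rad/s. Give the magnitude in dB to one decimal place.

|j20 + 820| = √(20² + 820²) = 820.2
|j20 + 0.523| = √(20² + 0.523²) = 20.01
|j20 + 510| = √(20² + 510²) = 510.4
|H(j20)| = 54 × 820.2 / (20.01 × 510.4) = 4.3376
20 log₁₀(4.3376) = 12.75 dB

12.7 dB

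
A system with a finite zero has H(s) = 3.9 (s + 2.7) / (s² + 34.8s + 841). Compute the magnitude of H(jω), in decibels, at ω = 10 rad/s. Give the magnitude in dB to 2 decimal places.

|j10 + 2.7| = √(10² + 2.7²) = 10.36
|(j10)² + 34.8(j10) + 841| = |741 + j348| = 818.6
|H(j10)| = 3.9 × 10.36 / 818.6 = 0.049345
20 log₁₀(0.049345) = -26.135 dB

-26.14 dB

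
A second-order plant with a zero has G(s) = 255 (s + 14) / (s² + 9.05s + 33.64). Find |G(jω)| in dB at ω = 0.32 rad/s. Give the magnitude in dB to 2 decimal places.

|j0.32 + 14| = √(0.32² + 14²) = 14
|(j0.32)² + 9.05(j0.32) + 33.64| = |33.538 + j2.896| = 33.66
|G(j0.32)| = 255 × 14 / 33.66 = 106.08
20 log₁₀(106.08) = 40.513 dB

40.51 dB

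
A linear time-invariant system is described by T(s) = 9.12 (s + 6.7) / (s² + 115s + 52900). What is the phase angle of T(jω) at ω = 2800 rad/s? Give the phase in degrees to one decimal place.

-87.8°

∠(j2800 + 6.7) = arctan(2800/6.7) = 89.86°
∠[(j2800)² + 115(j2800) + 52900] = ∠[-7.7871e+06 + j3.22e+05] = 177.63°
∠T(j2800) = 89.86° − 177.63° = -87.77°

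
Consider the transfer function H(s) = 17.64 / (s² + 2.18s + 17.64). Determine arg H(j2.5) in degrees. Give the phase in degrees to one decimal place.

∠[(j2.5)² + 2.18(j2.5) + 17.64] = ∠[11.39 + j5.45] = 25.57°
∠H(j2.5) = −25.57° = -25.57°

-25.6°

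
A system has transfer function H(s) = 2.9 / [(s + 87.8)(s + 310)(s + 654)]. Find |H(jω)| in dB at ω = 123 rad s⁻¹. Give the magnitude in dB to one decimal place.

-141.3 dB

|j123 + 87.8| = √(123² + 87.8²) = 151.1
|j123 + 310| = √(123² + 310²) = 333.5
|j123 + 654| = √(123² + 654²) = 665.5
|H(j123)| = 2.9 / (151.1 × 333.5 × 665.5) = 8.6464e-08
20 log₁₀(8.6464e-08) = -141.26 dB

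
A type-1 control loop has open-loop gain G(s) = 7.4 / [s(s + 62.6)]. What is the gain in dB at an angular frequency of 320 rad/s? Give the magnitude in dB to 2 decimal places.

|j320 + 62.6| = √(320² + 62.6²) = 326.1
|j320| = 320
|G(j320)| = 7.4 / (326.1 × 320) = 7.0921e-05
20 log₁₀(7.0921e-05) = -82.984 dB

-82.98 dB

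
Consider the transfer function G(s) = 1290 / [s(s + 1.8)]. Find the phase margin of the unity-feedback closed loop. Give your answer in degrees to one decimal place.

2.9 deg

Gain crossover: |G(jω)| = 1 at ω ≈ 35.9 rad/s.
∠G(j35.9) = −90° − arctan(35.9/1.8) ≈ -177.13°
PM = 180° + (-177.13°) = 2.87°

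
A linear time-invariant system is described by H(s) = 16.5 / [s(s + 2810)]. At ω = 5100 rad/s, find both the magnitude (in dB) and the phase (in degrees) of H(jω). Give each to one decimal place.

|j5100 + 2810| = √(5100² + 2810²) = 5823
|j5100| = 5100
|H(j5100)| = 16.5 / (5823 × 5100) = 5.5562e-07
20 log₁₀(5.5562e-07) = -125.10 dB
∠(j5100 + 2810) = arctan(5100/2810) = 61.15°
∠(j5100) = 90.00°
∠H(j5100) = − (61.15° + 90.00°) = -151.15°

|H| = -125.1 dB, ∠H = -151.1 deg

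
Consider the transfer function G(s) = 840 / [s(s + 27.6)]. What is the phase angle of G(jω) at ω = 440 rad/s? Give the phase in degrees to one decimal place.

∠(j440 + 27.6) = arctan(440/27.6) = 86.41°
∠(j440) = 90.00°
∠G(j440) = − (86.41° + 90.00°) = -176.41°

-176.4°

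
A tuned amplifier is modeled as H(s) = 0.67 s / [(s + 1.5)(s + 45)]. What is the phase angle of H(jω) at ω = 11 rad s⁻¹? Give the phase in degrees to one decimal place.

-6.0°

∠(j11) = 90.00°
∠(j11 + 1.5) = arctan(11/1.5) = 82.23°
∠(j11 + 45) = arctan(11/45) = 13.74°
∠H(j11) = 90.00° − (82.23° + 13.74°) = -5.97°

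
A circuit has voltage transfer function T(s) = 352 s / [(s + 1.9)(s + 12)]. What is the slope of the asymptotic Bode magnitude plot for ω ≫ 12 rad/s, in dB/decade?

With 1 zero and 2 poles, the high-frequency asymptotic slope is 20 × (1 − 2) = -20 dB/decade.

-20 dB/decade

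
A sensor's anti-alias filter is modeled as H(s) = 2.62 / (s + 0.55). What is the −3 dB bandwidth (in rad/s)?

For a single-pole low-pass, the −3 dB point is at the pole: ω = 0.55 rad/s.

0.55 rad/s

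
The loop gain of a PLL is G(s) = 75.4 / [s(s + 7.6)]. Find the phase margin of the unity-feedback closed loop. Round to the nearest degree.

47°

Gain crossover: |G(jω)| = 1 at ω ≈ 7.2 rad s⁻¹.
∠G(j7.2) = −90° − arctan(7.2/7.6) ≈ -133.46°
PM = 180° + (-133.46°) = 46.54°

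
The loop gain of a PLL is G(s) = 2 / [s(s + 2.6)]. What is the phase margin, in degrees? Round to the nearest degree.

Gain crossover: |G(jω)| = 1 at ω ≈ 0.74 rad/s.
∠G(j0.74) = −90° − arctan(0.74/2.6) ≈ -105.88°
PM = 180° + (-105.88°) = 74.12°

74°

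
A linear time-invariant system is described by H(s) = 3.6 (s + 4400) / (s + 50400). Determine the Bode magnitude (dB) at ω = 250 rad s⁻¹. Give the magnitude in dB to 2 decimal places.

-10.04 dB

|j250 + 4400| = √(250² + 4400²) = 4407
|j250 + 50400| = √(250² + 50400²) = 5.04e+04
|H(j250)| = 3.6 × 4407 / 5.04e+04 = 0.31479
20 log₁₀(0.31479) = -10.040 dB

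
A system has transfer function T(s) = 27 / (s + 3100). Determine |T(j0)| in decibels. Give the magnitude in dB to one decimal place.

T(0) = 27 / 3100 = 0.0087097
20 log₁₀(0.0087097) = -41.20 dB

-41.2 dB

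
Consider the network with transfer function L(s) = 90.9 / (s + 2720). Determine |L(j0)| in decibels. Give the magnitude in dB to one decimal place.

L(0) = 90.9 / 2720 = 0.033419
20 log₁₀(0.033419) = -29.52 dB

-29.5 dB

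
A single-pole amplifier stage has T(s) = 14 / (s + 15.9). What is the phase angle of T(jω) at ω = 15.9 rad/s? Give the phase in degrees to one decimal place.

-45.0°

∠(j15.9 + 15.9) = arctan(15.9/15.9) = 45.00°
∠T(j15.9) = −45.00° = -45.00°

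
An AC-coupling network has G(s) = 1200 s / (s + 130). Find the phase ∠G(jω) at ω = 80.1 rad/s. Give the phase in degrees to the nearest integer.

58°

∠(j80.1) = 90.00°
∠(j80.1 + 130) = arctan(80.1/130) = 31.64°
∠G(j80.1) = 90.00° − 31.64° = 58.36°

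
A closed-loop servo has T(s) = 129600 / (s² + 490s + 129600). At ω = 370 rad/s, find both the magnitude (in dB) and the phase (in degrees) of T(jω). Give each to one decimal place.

|(j370)² + 490(j370) + 129600| = |-7300 + j1.813e+05| = 1.814e+05
|T(j370)| = 129600 / 1.814e+05 = 0.71426
20 log₁₀(0.71426) = -2.92 dB
∠[(j370)² + 490(j370) + 129600] = ∠[-7300 + j1.813e+05] = 92.31°
∠T(j370) = −92.31° = -92.31°

|T| = -2.9 dB, ∠T = -92.3°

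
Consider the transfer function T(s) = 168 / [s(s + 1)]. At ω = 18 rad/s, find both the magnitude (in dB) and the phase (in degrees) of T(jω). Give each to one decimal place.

|T| = -5.7 dB, ∠T = -176.8 deg

|j18 + 1| = √(18² + 1²) = 18.03
|j18| = 18
|T(j18)| = 168 / (18.03 × 18) = 0.51772
20 log₁₀(0.51772) = -5.72 dB
∠(j18 + 1) = arctan(18/1) = 86.82°
∠(j18) = 90.00°
∠T(j18) = − (86.82° + 90.00°) = -176.82°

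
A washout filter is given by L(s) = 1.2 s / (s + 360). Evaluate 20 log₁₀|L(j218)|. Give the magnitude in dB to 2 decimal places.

|j218| = 218
|j218 + 360| = √(218² + 360²) = 420.9
|L(j218)| = 1.2 × 218 / 420.9 = 0.62158
20 log₁₀(0.62158) = -4.130 dB

-4.13 dB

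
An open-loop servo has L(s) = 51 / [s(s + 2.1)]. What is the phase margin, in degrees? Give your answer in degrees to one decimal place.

Gain crossover: |L(jω)| = 1 at ω ≈ 6.99 rad/s.
∠L(j6.99) = −90° − arctan(6.99/2.1) ≈ -163.28°
PM = 180° + (-163.28°) = 16.72°

16.7°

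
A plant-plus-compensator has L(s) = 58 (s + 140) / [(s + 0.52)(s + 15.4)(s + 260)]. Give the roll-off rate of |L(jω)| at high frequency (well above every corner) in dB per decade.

With 1 zero and 3 poles, the high-frequency asymptotic slope is 20 × (1 − 3) = -40 dB/decade.

-40 dB/decade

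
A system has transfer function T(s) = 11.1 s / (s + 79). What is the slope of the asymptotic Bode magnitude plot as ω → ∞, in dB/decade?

0 dB/decade

With 1 zero and 1 pole, the high-frequency asymptotic slope is 20 × (1 − 1) = 0 dB/decade.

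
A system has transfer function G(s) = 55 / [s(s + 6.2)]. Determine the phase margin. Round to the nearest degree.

Gain crossover: |G(jω)| = 1 at ω ≈ 6.25 rad/s.
∠G(j6.25) = −90° − arctan(6.25/6.2) ≈ -135.22°
PM = 180° + (-135.22°) = 44.78°

45°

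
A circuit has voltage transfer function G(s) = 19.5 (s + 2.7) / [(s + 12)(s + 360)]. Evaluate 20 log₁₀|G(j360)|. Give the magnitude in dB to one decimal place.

-28.3 dB

|j360 + 2.7| = √(360² + 2.7²) = 360
|j360 + 12| = √(360² + 12²) = 360.2
|j360 + 360| = √(360² + 360²) = 509.1
|G(j360)| = 19.5 × 360 / (360.2 × 509.1) = 0.038281
20 log₁₀(0.038281) = -28.34 dB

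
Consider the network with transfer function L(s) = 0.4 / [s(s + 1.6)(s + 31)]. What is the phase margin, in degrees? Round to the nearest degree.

90°

Gain crossover: |L(jω)| = 1 at ω ≈ 0.00806 rad/s.
∠L(j0.00806) = −90° − arctan(0.00806/1.6) − arctan(0.00806/31) ≈ -90.30°
PM = 180° + (-90.30°) = 89.70°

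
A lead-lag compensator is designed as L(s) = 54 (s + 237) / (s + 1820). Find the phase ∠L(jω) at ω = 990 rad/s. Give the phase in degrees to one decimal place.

∠(j990 + 237) = arctan(990/237) = 76.54°
∠(j990 + 1820) = arctan(990/1820) = 28.54°
∠L(j990) = 76.54° − 28.54° = 47.99°

48.0°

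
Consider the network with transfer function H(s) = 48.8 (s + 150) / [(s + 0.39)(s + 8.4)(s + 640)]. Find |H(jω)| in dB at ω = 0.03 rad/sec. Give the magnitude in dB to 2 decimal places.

|j0.03 + 150| = √(0.03² + 150²) = 150
|j0.03 + 0.39| = √(0.03² + 0.39²) = 0.3912
|j0.03 + 8.4| = √(0.03² + 8.4²) = 8.4
|j0.03 + 640| = √(0.03² + 640²) = 640
|H(j0.03)| = 48.8 × 150 / (0.3912 × 8.4 × 640) = 3.481
20 log₁₀(3.481) = 10.834 dB

10.83 dB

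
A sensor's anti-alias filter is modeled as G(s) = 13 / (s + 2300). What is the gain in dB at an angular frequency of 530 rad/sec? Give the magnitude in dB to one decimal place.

-45.2 dB

|j530 + 2300| = √(530² + 2300²) = 2360
|G(j530)| = 13 / 2360 = 0.0055078
20 log₁₀(0.0055078) = -45.18 dB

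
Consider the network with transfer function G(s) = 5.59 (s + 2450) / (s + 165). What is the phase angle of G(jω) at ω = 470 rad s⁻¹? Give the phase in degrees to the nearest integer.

∠(j470 + 2450) = arctan(470/2450) = 10.86°
∠(j470 + 165) = arctan(470/165) = 70.66°
∠G(j470) = 10.86° − 70.66° = -59.80°

-60 deg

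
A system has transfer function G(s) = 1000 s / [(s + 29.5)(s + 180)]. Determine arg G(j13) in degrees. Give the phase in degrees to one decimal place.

∠(j13) = 90.00°
∠(j13 + 29.5) = arctan(13/29.5) = 23.78°
∠(j13 + 180) = arctan(13/180) = 4.13°
∠G(j13) = 90.00° − (23.78° + 4.13°) = 62.09°

62.1°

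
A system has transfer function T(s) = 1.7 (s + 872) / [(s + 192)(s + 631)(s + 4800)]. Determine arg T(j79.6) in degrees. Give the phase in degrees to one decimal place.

-25.4°

∠(j79.6 + 872) = arctan(79.6/872) = 5.22°
∠(j79.6 + 192) = arctan(79.6/192) = 22.52°
∠(j79.6 + 631) = arctan(79.6/631) = 7.19°
∠(j79.6 + 4800) = arctan(79.6/4800) = 0.95°
∠T(j79.6) = 5.22° − (22.52° + 7.19° + 0.95°) = -25.44°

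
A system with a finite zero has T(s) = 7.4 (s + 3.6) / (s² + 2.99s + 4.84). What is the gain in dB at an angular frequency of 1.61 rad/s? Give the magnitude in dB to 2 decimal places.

14.80 dB

|j1.61 + 3.6| = √(1.61² + 3.6²) = 3.944
|(j1.61)² + 2.99(j1.61) + 4.84| = |2.2479 + j4.8139| = 5.313
|T(j1.61)| = 7.4 × 3.944 / 5.313 = 5.4928
20 log₁₀(5.4928) = 14.796 dB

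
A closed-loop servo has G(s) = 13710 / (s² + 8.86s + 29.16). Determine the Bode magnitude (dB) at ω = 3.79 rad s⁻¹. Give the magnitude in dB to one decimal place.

|(j3.79)² + 8.86(j3.79) + 29.16| = |14.796 + j33.579| = 36.69
|G(j3.79)| = 13710 / 36.69 = 373.62
20 log₁₀(373.62) = 51.45 dB

51.4 dB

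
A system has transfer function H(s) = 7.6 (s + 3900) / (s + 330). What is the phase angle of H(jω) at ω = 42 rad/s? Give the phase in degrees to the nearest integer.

-7°

∠(j42 + 3900) = arctan(42/3900) = 0.62°
∠(j42 + 330) = arctan(42/330) = 7.25°
∠H(j42) = 0.62° − 7.25° = -6.64°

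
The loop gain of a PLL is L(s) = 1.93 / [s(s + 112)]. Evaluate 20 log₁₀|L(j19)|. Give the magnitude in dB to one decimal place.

-61.0 dB

|j19 + 112| = √(19² + 112²) = 113.6
|j19| = 19
|L(j19)| = 1.93 / (113.6 × 19) = 0.00089418
20 log₁₀(0.00089418) = -60.97 dB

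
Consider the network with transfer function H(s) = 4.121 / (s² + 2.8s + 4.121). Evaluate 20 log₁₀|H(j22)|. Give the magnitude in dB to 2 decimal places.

|(j22)² + 2.8(j22) + 4.121| = |-479.88 + j61.6| = 483.8
|H(j22)| = 4.121 / 483.8 = 0.0085177
20 log₁₀(0.0085177) = -41.394 dB

-41.39 dB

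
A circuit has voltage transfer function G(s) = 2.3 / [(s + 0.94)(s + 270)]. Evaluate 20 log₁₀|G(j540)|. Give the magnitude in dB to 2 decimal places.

|j540 + 0.94| = √(540² + 0.94²) = 540
|j540 + 270| = √(540² + 270²) = 603.7
|G(j540)| = 2.3 / (540 × 603.7) = 7.0548e-06
20 log₁₀(7.0548e-06) = -103.030 dB

-103.03 dB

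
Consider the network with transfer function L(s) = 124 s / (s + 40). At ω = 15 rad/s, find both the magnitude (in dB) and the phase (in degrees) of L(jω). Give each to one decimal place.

|L| = 32.8 dB, ∠L = 69.4°

|j15| = 15
|j15 + 40| = √(15² + 40²) = 42.72
|L(j15)| = 124 × 15 / 42.72 = 43.539
20 log₁₀(43.539) = 32.78 dB
∠(j15) = 90.00°
∠(j15 + 40) = arctan(15/40) = 20.56°
∠L(j15) = 90.00° − 20.56° = 69.44°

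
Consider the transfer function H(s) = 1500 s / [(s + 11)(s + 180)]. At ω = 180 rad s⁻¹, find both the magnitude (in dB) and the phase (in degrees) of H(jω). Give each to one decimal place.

|j180| = 180
|j180 + 11| = √(180² + 11²) = 180.3
|j180 + 180| = √(180² + 180²) = 254.6
|H(j180)| = 1500 × 180 / (180.3 × 254.6) = 5.8816
20 log₁₀(5.8816) = 15.39 dB
∠(j180) = 90.00°
∠(j180 + 11) = arctan(180/11) = 86.50°
∠(j180 + 180) = arctan(180/180) = 45.00°
∠H(j180) = 90.00° − (86.50° + 45.00°) = -41.50°

|H| = 15.4 dB, ∠H = -41.5°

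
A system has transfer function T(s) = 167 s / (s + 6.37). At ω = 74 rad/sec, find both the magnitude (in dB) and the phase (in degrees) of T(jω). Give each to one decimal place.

|T| = 44.4 dB, ∠T = 4.9 deg

|j74| = 74
|j74 + 6.37| = √(74² + 6.37²) = 74.27
|T(j74)| = 167 × 74 / 74.27 = 166.38
20 log₁₀(166.38) = 44.42 dB
∠(j74) = 90.00°
∠(j74 + 6.37) = arctan(74/6.37) = 85.08°
∠T(j74) = 90.00° − 85.08° = 4.92°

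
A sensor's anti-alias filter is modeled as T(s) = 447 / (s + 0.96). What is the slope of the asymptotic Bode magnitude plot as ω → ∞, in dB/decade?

-20 dB/decade

With 0 zeros and 1 pole, the high-frequency asymptotic slope is 20 × (0 − 1) = -20 dB/decade.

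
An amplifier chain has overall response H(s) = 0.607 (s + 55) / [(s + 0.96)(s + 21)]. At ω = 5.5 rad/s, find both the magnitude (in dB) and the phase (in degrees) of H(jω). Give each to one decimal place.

|j5.5 + 55| = √(5.5² + 55²) = 55.27
|j5.5 + 0.96| = √(5.5² + 0.96²) = 5.583
|j5.5 + 21| = √(5.5² + 21²) = 21.71
|H(j5.5)| = 0.607 × 55.27 / (5.583 × 21.71) = 0.27683
20 log₁₀(0.27683) = -11.16 dB
∠(j5.5 + 55) = arctan(5.5/55) = 5.71°
∠(j5.5 + 0.96) = arctan(5.5/0.96) = 80.10°
∠(j5.5 + 21) = arctan(5.5/21) = 14.68°
∠H(j5.5) = 5.71° − (80.10° + 14.68°) = -89.06°

|H| = -11.2 dB, ∠H = -89.1°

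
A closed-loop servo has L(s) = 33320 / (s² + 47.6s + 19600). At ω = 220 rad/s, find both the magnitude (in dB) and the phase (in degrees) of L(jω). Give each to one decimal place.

|(j220)² + 47.6(j220) + 19600| = |-28800 + j10472| = 3.064e+04
|L(j220)| = 33320 / 3.064e+04 = 1.0873
20 log₁₀(1.0873) = 0.73 dB
∠[(j220)² + 47.6(j220) + 19600] = ∠[-28800 + j10472] = 160.02°
∠L(j220) = −160.02° = -160.02°

|L| = 0.7 dB, ∠L = -160.0 deg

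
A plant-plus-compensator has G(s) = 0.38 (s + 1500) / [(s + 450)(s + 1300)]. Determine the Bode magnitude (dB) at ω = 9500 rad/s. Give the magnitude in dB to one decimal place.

-87.9 dB

|j9500 + 1500| = √(9500² + 1500²) = 9618
|j9500 + 450| = √(9500² + 450²) = 9511
|j9500 + 1300| = √(9500² + 1300²) = 9589
|G(j9500)| = 0.38 × 9618 / (9511 × 9589) = 4.0077e-05
20 log₁₀(4.0077e-05) = -87.94 dB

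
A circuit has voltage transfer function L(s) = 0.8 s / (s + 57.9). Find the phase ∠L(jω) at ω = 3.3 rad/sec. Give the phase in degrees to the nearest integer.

87°

∠(j3.3) = 90.00°
∠(j3.3 + 57.9) = arctan(3.3/57.9) = 3.26°
∠L(j3.3) = 90.00° − 3.26° = 86.74°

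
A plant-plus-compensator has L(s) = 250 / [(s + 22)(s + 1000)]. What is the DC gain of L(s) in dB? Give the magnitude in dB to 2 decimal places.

L(0) = 250 / (22 × 1000) = 0.011364
20 log₁₀(0.011364) = -38.890 dB

-38.89 dB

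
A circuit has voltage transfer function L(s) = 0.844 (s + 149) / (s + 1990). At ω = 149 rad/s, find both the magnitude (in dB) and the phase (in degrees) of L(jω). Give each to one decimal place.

|L| = -21.0 dB, ∠L = 40.7°

|j149 + 149| = √(149² + 149²) = 210.7
|j149 + 1990| = √(149² + 1990²) = 1996
|L(j149)| = 0.844 × 210.7 / 1996 = 0.08912
20 log₁₀(0.08912) = -21.00 dB
∠(j149 + 149) = arctan(149/149) = 45.00°
∠(j149 + 1990) = arctan(149/1990) = 4.28°
∠L(j149) = 45.00° − 4.28° = 40.72°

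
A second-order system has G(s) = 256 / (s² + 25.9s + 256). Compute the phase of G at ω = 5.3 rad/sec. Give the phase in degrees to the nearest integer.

∠[(j5.3)² + 25.9(j5.3) + 256] = ∠[227.91 + j137.27] = 31.06°
∠G(j5.3) = −31.06° = -31.06°

-31°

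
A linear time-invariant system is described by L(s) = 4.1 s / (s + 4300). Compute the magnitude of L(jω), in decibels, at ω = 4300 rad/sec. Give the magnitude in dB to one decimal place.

9.2 dB

|j4300| = 4300
|j4300 + 4300| = √(4300² + 4300²) = 6081
|L(j4300)| = 4.1 × 4300 / 6081 = 2.8991
20 log₁₀(2.8991) = 9.25 dB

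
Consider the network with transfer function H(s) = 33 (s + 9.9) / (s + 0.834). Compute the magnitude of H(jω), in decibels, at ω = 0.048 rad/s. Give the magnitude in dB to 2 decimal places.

51.85 dB

|j0.048 + 9.9| = √(0.048² + 9.9²) = 9.9
|j0.048 + 0.834| = √(0.048² + 0.834²) = 0.8354
|H(j0.048)| = 33 × 9.9 / 0.8354 = 391.08
20 log₁₀(391.08) = 51.845 dB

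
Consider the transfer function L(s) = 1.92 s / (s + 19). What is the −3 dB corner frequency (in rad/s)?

19 rad/s

For a single-pole high-pass, the −3 dB point is at the pole: ω = 19 rad/s.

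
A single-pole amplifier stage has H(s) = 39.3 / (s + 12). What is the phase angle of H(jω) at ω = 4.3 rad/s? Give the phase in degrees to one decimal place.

-19.7°

∠(j4.3 + 12) = arctan(4.3/12) = 19.71°
∠H(j4.3) = −19.71° = -19.71°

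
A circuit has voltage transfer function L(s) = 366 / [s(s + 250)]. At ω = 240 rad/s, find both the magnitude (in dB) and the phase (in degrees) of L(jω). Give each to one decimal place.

|L| = -47.1 dB, ∠L = -133.8°

|j240 + 250| = √(240² + 250²) = 346.6
|j240| = 240
|L(j240)| = 366 / (346.6 × 240) = 0.0044005
20 log₁₀(0.0044005) = -47.13 dB
∠(j240 + 250) = arctan(240/250) = 43.83°
∠(j240) = 90.00°
∠L(j240) = − (43.83° + 90.00°) = -133.83°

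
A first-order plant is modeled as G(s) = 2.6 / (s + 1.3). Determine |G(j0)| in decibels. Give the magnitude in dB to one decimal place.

G(0) = 2.6 / 1.3 = 2
20 log₁₀(2) = 6.02 dB

6.0 dB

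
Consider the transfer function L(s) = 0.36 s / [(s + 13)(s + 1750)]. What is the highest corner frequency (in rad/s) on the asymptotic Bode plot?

Break frequencies occur at each pole and zero magnitude: 13 rad/s, 1750 rad/s.
The highest is 1750 rad/s.

1750 rad/s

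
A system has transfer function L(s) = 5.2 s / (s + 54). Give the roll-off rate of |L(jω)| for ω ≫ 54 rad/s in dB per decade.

0 dB/decade

With 1 zero and 1 pole, the high-frequency asymptotic slope is 20 × (1 − 1) = 0 dB/decade.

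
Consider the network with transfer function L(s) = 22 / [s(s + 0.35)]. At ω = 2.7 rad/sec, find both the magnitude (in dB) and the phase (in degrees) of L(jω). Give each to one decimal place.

|L| = 9.5 dB, ∠L = -172.6°

|j2.7 + 0.35| = √(2.7² + 0.35²) = 2.723
|j2.7| = 2.7
|L(j2.7)| = 22 / (2.723 × 2.7) = 2.9928
20 log₁₀(2.9928) = 9.52 dB
∠(j2.7 + 0.35) = arctan(2.7/0.35) = 82.61°
∠(j2.7) = 90.00°
∠L(j2.7) = − (82.61° + 90.00°) = -172.61°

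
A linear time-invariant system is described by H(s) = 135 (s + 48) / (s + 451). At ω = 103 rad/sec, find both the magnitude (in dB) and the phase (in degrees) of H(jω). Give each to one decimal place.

|j103 + 48| = √(103² + 48²) = 113.6
|j103 + 451| = √(103² + 451²) = 462.6
|H(j103)| = 135 × 113.6 / 462.6 = 33.161
20 log₁₀(33.161) = 30.41 dB
∠(j103 + 48) = arctan(103/48) = 65.01°
∠(j103 + 451) = arctan(103/451) = 12.86°
∠H(j103) = 65.01° − 12.86° = 52.15°

|H| = 30.4 dB, ∠H = 52.1°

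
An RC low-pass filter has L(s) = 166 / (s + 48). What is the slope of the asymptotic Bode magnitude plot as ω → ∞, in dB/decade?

-20 dB/decade

With 0 zeros and 1 pole, the high-frequency asymptotic slope is 20 × (0 − 1) = -20 dB/decade.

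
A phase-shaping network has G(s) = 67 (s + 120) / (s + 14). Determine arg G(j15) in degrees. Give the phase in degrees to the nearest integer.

-40 deg

∠(j15 + 120) = arctan(15/120) = 7.13°
∠(j15 + 14) = arctan(15/14) = 46.97°
∠G(j15) = 7.13° − 46.97° = -39.85°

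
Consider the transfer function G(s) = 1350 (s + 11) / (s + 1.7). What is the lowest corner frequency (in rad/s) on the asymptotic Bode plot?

1.7 rad/s

Break frequencies occur at each pole and zero magnitude: 1.7 rad/s, 11 rad/s.
The lowest is 1.7 rad/s.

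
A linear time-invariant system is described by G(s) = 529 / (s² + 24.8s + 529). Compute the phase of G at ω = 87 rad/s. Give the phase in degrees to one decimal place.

∠[(j87)² + 24.8(j87) + 529] = ∠[-7040 + j2157.6] = 162.96°
∠G(j87) = −162.96° = -162.96°

-163.0°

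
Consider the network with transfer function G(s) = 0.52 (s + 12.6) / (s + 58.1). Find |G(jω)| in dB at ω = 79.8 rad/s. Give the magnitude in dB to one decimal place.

|j79.8 + 12.6| = √(79.8² + 12.6²) = 80.79
|j79.8 + 58.1| = √(79.8² + 58.1²) = 98.71
|G(j79.8)| = 0.52 × 80.79 / 98.71 = 0.42559
20 log₁₀(0.42559) = -7.42 dB

-7.4 dB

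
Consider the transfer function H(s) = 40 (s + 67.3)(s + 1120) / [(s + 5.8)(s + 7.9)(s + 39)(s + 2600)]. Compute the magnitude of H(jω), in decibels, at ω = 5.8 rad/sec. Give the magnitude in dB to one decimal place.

|j5.8 + 67.3| = √(5.8² + 67.3²) = 67.55
|j5.8 + 1120| = √(5.8² + 1120²) = 1120
|j5.8 + 5.8| = √(5.8² + 5.8²) = 8.202
|j5.8 + 7.9| = √(5.8² + 7.9²) = 9.801
|j5.8 + 39| = √(5.8² + 39²) = 39.43
|j5.8 + 2600| = √(5.8² + 2600²) = 2600
|H(j5.8)| = 40 × 67.55 × 1120 / (8.202 × 9.801 × 39.43 × 2600) = 0.36722
20 log₁₀(0.36722) = -8.70 dB

-8.7 dB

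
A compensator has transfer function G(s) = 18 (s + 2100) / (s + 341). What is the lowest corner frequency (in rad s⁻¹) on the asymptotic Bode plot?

341 rad s⁻¹

Break frequencies occur at each pole and zero magnitude: 341 rad s⁻¹, 2100 rad s⁻¹.
The lowest is 341 rad s⁻¹.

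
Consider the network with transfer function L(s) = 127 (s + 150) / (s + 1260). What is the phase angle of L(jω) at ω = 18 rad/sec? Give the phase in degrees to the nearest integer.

∠(j18 + 150) = arctan(18/150) = 6.84°
∠(j18 + 1260) = arctan(18/1260) = 0.82°
∠L(j18) = 6.84° − 0.82° = 6.02°

6°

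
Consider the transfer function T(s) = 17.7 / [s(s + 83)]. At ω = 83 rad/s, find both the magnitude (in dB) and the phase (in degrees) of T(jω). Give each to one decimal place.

|T| = -54.8 dB, ∠T = -135.0 deg

|j83 + 83| = √(83² + 83²) = 117.4
|j83| = 83
|T(j83)| = 17.7 / (117.4 × 83) = 0.0018168
20 log₁₀(0.0018168) = -54.81 dB
∠(j83 + 83) = arctan(83/83) = 45.00°
∠(j83) = 90.00°
∠T(j83) = − (45.00° + 90.00°) = -135.00°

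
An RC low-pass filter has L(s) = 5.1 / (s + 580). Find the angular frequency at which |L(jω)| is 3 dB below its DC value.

580 rad/s

For a single-pole low-pass, the −3 dB point is at the pole: ω = 580 rad/s.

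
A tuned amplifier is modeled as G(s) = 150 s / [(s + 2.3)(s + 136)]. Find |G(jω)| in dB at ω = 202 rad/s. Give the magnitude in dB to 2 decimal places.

-4.21 dB

|j202| = 202
|j202 + 2.3| = √(202² + 2.3²) = 202
|j202 + 136| = √(202² + 136²) = 243.5
|G(j202)| = 150 × 202 / (202 × 243.5) = 0.61594
20 log₁₀(0.61594) = -4.209 dB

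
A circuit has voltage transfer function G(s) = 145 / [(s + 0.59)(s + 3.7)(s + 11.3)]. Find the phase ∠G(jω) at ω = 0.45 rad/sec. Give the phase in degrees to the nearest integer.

-47°

∠(j0.45 + 0.59) = arctan(0.45/0.59) = 37.33°
∠(j0.45 + 3.7) = arctan(0.45/3.7) = 6.93°
∠(j0.45 + 11.3) = arctan(0.45/11.3) = 2.28°
∠G(j0.45) = − (37.33° + 6.93° + 2.28°) = -46.55°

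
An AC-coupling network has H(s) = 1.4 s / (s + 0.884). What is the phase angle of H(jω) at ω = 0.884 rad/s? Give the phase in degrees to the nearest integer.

45 deg

∠(j0.884) = 90.00°
∠(j0.884 + 0.884) = arctan(0.884/0.884) = 45.00°
∠H(j0.884) = 90.00° − 45.00° = 45.00°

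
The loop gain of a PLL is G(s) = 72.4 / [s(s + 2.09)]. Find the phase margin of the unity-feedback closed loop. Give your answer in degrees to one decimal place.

Gain crossover: |G(jω)| = 1 at ω ≈ 8.38 rad/s.
∠G(j8.38) = −90° − arctan(8.38/2.09) ≈ -166.00°
PM = 180° + (-166.00°) = 14.00°

14.0°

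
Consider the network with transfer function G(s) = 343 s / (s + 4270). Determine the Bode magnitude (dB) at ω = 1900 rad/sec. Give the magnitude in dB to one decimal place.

42.9 dB

|j1900| = 1900
|j1900 + 4270| = √(1900² + 4270²) = 4674
|G(j1900)| = 343 × 1900 / 4674 = 139.44
20 log₁₀(139.44) = 42.89 dB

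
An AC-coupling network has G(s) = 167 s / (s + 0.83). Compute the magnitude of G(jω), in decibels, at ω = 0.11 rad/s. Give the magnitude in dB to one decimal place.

|j0.11| = 0.11
|j0.11 + 0.83| = √(0.11² + 0.83²) = 0.8373
|G(j0.11)| = 167 × 0.11 / 0.8373 = 21.941
20 log₁₀(21.941) = 26.83 dB

26.8 dB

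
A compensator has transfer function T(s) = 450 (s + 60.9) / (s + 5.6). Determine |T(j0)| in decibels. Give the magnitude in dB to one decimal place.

T(0) = 450 × 60.9 / 5.6 = 4893.8
20 log₁₀(4893.8) = 73.79 dB

73.8 dB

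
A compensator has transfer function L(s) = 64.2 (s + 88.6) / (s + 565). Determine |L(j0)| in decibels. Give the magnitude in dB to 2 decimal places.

20.06 dB

L(0) = 64.2 × 88.6 / 565 = 10.067
20 log₁₀(10.067) = 20.058 dB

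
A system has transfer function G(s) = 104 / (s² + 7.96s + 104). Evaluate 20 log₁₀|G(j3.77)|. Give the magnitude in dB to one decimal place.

0.8 dB

|(j3.77)² + 7.96(j3.77) + 104| = |89.787 + j30.009| = 94.67
|G(j3.77)| = 104 / 94.67 = 1.0986
20 log₁₀(1.0986) = 0.82 dB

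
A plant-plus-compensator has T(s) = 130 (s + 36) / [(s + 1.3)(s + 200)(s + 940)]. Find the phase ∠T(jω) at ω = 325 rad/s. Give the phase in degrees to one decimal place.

∠(j325 + 36) = arctan(325/36) = 83.68°
∠(j325 + 1.3) = arctan(325/1.3) = 89.77°
∠(j325 + 200) = arctan(325/200) = 58.39°
∠(j325 + 940) = arctan(325/940) = 19.07°
∠T(j325) = 83.68° − (89.77° + 58.39° + 19.07°) = -83.56°

-83.6°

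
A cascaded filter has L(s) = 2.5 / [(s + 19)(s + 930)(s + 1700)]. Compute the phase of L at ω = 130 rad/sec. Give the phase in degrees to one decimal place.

-94.0°

∠(j130 + 19) = arctan(130/19) = 81.68°
∠(j130 + 930) = arctan(130/930) = 7.96°
∠(j130 + 1700) = arctan(130/1700) = 4.37°
∠L(j130) = − (81.68° + 7.96° + 4.37°) = -94.02°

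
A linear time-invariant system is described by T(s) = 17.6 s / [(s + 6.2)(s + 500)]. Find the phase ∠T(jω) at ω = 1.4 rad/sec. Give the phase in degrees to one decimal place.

∠(j1.4) = 90.00°
∠(j1.4 + 6.2) = arctan(1.4/6.2) = 12.72°
∠(j1.4 + 500) = arctan(1.4/500) = 0.16°
∠T(j1.4) = 90.00° − (12.72° + 0.16°) = 77.12°

77.1 deg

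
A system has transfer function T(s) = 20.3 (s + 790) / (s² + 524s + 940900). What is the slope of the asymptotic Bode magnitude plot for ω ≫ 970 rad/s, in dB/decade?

With 1 zero and 2 poles, the high-frequency asymptotic slope is 20 × (1 − 2) = -20 dB/decade.

-20 dB/decade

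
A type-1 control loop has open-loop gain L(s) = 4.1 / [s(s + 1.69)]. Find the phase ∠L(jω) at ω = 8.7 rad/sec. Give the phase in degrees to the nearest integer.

∠(j8.7 + 1.69) = arctan(8.7/1.69) = 79.01°
∠(j8.7) = 90.00°
∠L(j8.7) = − (79.01° + 90.00°) = -169.01°

-169°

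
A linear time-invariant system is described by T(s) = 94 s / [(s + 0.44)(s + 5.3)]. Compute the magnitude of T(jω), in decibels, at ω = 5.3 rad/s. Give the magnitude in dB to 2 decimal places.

21.94 dB

|j5.3| = 5.3
|j5.3 + 0.44| = √(5.3² + 0.44²) = 5.318
|j5.3 + 5.3| = √(5.3² + 5.3²) = 7.495
|T(j5.3)| = 94 × 5.3 / (5.318 × 7.495) = 12.498
20 log₁₀(12.498) = 21.937 dB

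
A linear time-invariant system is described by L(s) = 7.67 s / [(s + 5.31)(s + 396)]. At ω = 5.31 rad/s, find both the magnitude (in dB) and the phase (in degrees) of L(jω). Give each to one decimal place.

|j5.31| = 5.31
|j5.31 + 5.31| = √(5.31² + 5.31²) = 7.509
|j5.31 + 396| = √(5.31² + 396²) = 396
|L(j5.31)| = 7.67 × 5.31 / (7.509 × 396) = 0.013694
20 log₁₀(0.013694) = -37.27 dB
∠(j5.31) = 90.00°
∠(j5.31 + 5.31) = arctan(5.31/5.31) = 45.00°
∠(j5.31 + 396) = arctan(5.31/396) = 0.77°
∠L(j5.31) = 90.00° − (45.00° + 0.77°) = 44.23°

|L| = -37.3 dB, ∠L = 44.2°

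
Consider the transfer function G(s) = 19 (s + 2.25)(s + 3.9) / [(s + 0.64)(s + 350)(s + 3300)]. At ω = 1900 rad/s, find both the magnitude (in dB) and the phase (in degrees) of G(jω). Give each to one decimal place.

|j1900 + 2.25| = √(1900² + 2.25²) = 1900
|j1900 + 3.9| = √(1900² + 3.9²) = 1900
|j1900 + 0.64| = √(1900² + 0.64²) = 1900
|j1900 + 350| = √(1900² + 350²) = 1932
|j1900 + 3300| = √(1900² + 3300²) = 3808
|G(j1900)| = 19 × 1900 × 1900 / (1900 × 1932 × 3808) = 0.0049071
20 log₁₀(0.0049071) = -46.18 dB
∠(j1900 + 2.25) = arctan(1900/2.25) = 89.93°
∠(j1900 + 3.9) = arctan(1900/3.9) = 89.88°
∠(j1900 + 0.64) = arctan(1900/0.64) = 89.98°
∠(j1900 + 350) = arctan(1900/350) = 79.56°
∠(j1900 + 3300) = arctan(1900/3300) = 29.93°
∠G(j1900) = 89.93° + 89.88° − (89.98° + 79.56° + 29.93°) = -19.66°

|G| = -46.2 dB, ∠G = -19.7 deg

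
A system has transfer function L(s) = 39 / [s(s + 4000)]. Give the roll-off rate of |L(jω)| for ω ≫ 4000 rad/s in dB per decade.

-40 dB/decade

With 0 zeros and 2 poles, the high-frequency asymptotic slope is 20 × (0 − 2) = -40 dB/decade.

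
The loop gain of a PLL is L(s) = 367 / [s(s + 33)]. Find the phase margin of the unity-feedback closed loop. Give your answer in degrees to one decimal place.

72.2°

Gain crossover: |L(jω)| = 1 at ω ≈ 10.6 rad/s.
∠L(j10.6) = −90° − arctan(10.6/33) ≈ -107.79°
PM = 180° + (-107.79°) = 72.21°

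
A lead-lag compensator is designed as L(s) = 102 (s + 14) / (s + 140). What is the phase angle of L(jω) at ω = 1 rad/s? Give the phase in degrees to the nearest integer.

∠(j1 + 14) = arctan(1/14) = 4.09°
∠(j1 + 140) = arctan(1/140) = 0.41°
∠L(j1) = 4.09° − 0.41° = 3.68°

4 deg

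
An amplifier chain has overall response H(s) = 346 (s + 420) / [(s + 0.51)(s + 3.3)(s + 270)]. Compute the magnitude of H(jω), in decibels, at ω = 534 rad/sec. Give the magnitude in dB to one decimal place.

-57.2 dB

|j534 + 420| = √(534² + 420²) = 679.4
|j534 + 0.51| = √(534² + 0.51²) = 534
|j534 + 3.3| = √(534² + 3.3²) = 534
|j534 + 270| = √(534² + 270²) = 598.4
|H(j534)| = 346 × 679.4 / (534 × 534 × 598.4) = 0.0013776
20 log₁₀(0.0013776) = -57.22 dB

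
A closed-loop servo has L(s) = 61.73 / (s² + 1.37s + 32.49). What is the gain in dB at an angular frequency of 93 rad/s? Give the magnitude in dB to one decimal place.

|(j93)² + 1.37(j93) + 32.49| = |-8616.5 + j127.41| = 8617
|L(j93)| = 61.73 / 8617 = 0.0071634
20 log₁₀(0.0071634) = -42.90 dB

-42.9 dB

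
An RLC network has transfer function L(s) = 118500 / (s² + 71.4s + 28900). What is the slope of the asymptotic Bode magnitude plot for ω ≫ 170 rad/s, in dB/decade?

-40 dB/decade

With 0 zeros and 2 poles, the high-frequency asymptotic slope is 20 × (0 − 2) = -40 dB/decade.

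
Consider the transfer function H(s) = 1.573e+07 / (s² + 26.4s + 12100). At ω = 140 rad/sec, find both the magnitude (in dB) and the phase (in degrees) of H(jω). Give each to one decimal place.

|H| = 65.5 dB, ∠H = -153.8°

|(j140)² + 26.4(j140) + 12100| = |-7500 + j3696| = 8361
|H(j140)| = 1.573e+07 / 8361 = 1881.3
20 log₁₀(1881.3) = 65.49 dB
∠[(j140)² + 26.4(j140) + 12100] = ∠[-7500 + j3696] = 153.77°
∠H(j140) = −153.77° = -153.77°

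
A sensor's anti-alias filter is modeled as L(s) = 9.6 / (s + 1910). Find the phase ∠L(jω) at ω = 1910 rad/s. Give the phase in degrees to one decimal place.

-45.0°

∠(j1910 + 1910) = arctan(1910/1910) = 45.00°
∠L(j1910) = −45.00° = -45.00°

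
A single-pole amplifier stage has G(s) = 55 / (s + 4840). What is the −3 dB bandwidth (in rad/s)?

4840 rad/s

For a single-pole low-pass, the −3 dB point is at the pole: ω = 4840 rad/s.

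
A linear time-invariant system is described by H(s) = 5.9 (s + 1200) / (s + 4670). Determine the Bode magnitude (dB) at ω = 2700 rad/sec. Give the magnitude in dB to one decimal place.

10.2 dB

|j2700 + 1200| = √(2700² + 1200²) = 2955
|j2700 + 4670| = √(2700² + 4670²) = 5394
|H(j2700)| = 5.9 × 2955 / 5394 = 3.2316
20 log₁₀(3.2316) = 10.19 dB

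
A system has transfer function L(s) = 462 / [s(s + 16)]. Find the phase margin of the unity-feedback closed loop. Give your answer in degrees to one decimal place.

Gain crossover: |L(jω)| = 1 at ω ≈ 18.7 rad/s.
∠L(j18.7) = −90° − arctan(18.7/16) ≈ -139.52°
PM = 180° + (-139.52°) = 40.48°

40.5 deg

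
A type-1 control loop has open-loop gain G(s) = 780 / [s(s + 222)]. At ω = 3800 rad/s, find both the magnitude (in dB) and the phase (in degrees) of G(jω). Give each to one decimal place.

|j3800 + 222| = √(3800² + 222²) = 3806
|j3800| = 3800
|G(j3800)| = 780 / (3806 × 3800) = 5.3925e-05
20 log₁₀(5.3925e-05) = -85.36 dB
∠(j3800 + 222) = arctan(3800/222) = 86.66°
∠(j3800) = 90.00°
∠G(j3800) = − (86.66° + 90.00°) = -176.66°

|G| = -85.4 dB, ∠G = -176.7°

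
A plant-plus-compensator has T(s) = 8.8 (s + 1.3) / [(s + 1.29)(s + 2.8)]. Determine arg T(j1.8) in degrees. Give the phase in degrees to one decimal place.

∠(j1.8 + 1.3) = arctan(1.8/1.3) = 54.16°
∠(j1.8 + 1.29) = arctan(1.8/1.29) = 54.37°
∠(j1.8 + 2.8) = arctan(1.8/2.8) = 32.74°
∠T(j1.8) = 54.16° − (54.37° + 32.74°) = -32.94°

-32.9°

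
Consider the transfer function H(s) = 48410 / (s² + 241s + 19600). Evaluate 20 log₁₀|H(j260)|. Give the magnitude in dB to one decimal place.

-4.2 dB

|(j260)² + 241(j260) + 19600| = |-48000 + j62660| = 7.893e+04
|H(j260)| = 48410 / 7.893e+04 = 0.61331
20 log₁₀(0.61331) = -4.25 dB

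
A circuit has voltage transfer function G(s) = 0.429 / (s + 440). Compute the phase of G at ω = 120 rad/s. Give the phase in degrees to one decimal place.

-15.3°

∠(j120 + 440) = arctan(120/440) = 15.26°
∠G(j120) = −15.26° = -15.26°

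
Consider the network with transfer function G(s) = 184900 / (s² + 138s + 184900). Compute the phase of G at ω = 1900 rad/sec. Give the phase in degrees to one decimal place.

∠[(j1900)² + 138(j1900) + 184900] = ∠[-3.4251e+06 + j2.622e+05] = 175.62°
∠G(j1900) = −175.62° = -175.62°

-175.6°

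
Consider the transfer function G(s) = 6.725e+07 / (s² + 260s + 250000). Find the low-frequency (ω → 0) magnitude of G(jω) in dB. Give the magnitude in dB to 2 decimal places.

48.60 dB

G(0) = 6.725e+07 / 250000 = 269
20 log₁₀(269) = 48.595 dB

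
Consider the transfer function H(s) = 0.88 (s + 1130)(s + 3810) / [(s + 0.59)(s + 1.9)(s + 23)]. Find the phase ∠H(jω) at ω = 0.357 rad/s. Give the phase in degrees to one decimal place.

-42.7°

∠(j0.357 + 1130) = arctan(0.357/1130) = 0.02°
∠(j0.357 + 3810) = arctan(0.357/3810) = 0.01°
∠(j0.357 + 0.59) = arctan(0.357/0.59) = 31.18°
∠(j0.357 + 1.9) = arctan(0.357/1.9) = 10.64°
∠(j0.357 + 23) = arctan(0.357/23) = 0.89°
∠H(j0.357) = 0.02° + 0.01° − (31.18° + 10.64° + 0.89°) = -42.68°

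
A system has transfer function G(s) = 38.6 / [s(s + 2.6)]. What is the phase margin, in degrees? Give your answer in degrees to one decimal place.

Gain crossover: |G(jω)| = 1 at ω ≈ 5.95 rad/sec.
∠G(j5.95) = −90° − arctan(5.95/2.6) ≈ -156.39°
PM = 180° + (-156.39°) = 23.61°

23.6°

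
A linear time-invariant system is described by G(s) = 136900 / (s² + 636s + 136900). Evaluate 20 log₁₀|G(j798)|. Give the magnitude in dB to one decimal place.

-14.3 dB

|(j798)² + 636(j798) + 136900| = |-4.999e+05 + j5.0753e+05| = 7.124e+05
|G(j798)| = 136900 / 7.124e+05 = 0.19217
20 log₁₀(0.19217) = -14.33 dB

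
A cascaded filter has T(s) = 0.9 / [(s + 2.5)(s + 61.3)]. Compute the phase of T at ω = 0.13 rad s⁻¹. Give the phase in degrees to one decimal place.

∠(j0.13 + 2.5) = arctan(0.13/2.5) = 2.98°
∠(j0.13 + 61.3) = arctan(0.13/61.3) = 0.12°
∠T(j0.13) = − (2.98° + 0.12°) = -3.10°

-3.1 deg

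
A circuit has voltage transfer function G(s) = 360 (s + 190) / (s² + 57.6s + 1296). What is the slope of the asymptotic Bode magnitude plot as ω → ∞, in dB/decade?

With 1 zero and 2 poles, the high-frequency asymptotic slope is 20 × (1 − 2) = -20 dB/decade.

-20 dB/decade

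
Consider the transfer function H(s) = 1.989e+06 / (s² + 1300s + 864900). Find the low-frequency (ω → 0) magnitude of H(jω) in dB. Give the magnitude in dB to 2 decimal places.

7.23 dB

H(0) = 1.989e+06 / 864900 = 2.2997
20 log₁₀(2.2997) = 7.233 dB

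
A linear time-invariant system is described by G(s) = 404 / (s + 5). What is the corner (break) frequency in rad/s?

5 rad/s

The single real pole at s = −5 gives a corner at ω = 5 rad/s.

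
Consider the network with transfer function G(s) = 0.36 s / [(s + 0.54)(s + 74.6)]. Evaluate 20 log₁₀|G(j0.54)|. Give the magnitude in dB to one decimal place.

-49.3 dB

|j0.54| = 0.54
|j0.54 + 0.54| = √(0.54² + 0.54²) = 0.7637
|j0.54 + 74.6| = √(0.54² + 74.6²) = 74.6
|G(j0.54)| = 0.36 × 0.54 / (0.7637 × 74.6) = 0.0034122
20 log₁₀(0.0034122) = -49.34 dB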